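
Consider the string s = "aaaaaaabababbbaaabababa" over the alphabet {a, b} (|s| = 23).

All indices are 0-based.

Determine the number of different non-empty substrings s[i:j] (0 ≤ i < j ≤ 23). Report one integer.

rank→(start, suffix):
  0 → (22, 'a')
  1 → (0, 'aaaaaaabababbbaaabababa')
  2 → (1, 'aaaaaabababbbaaabababa')
  3 → (2, 'aaaaabababbbaaabababa')
  4 → (3, 'aaaabababbbaaabababa')
  5 → (14, 'aaabababa')
  6 → (4, 'aaabababbbaaabababa')
  7 → (15, 'aabababa')
  8 → (5, 'aabababbbaaabababa')
  9 → (20, 'aba')
  10 → (18, 'ababa')
  11 → (16, 'abababa')
  12 → (6, 'abababbbaaabababa')
  13 → (8, 'ababbbaaabababa')
  14 → (10, 'abbbaaabababa')
  15 → (21, 'ba')
  16 → (13, 'baaabababa')
  17 → (19, 'baba')
  18 → (17, 'bababa')
  19 → (7, 'bababbbaaabababa')
  20 → (9, 'babbbaaabababa')
  21 → (12, 'bbaaabababa')
  22 → (11, 'bbbaaabababa')

SA = [22, 0, 1, 2, 3, 14, 4, 15, 5, 20, 18, 16, 6, 8, 10, 21, 13, 19, 17, 7, 9, 12, 11]
i: (SA[i-1],SA[i]) lcp shared
  1: (22,0) 1 'a'
  2: (0,1) 6 'aaaaaa'
  3: (1,2) 5 'aaaaa'
  4: (2,3) 4 'aaaa'
  5: (3,14) 3 'aaa'
  6: (14,4) 8 'aaababab'
  7: (4,15) 2 'aa'
  8: (15,5) 7 'aababab'
  9: (5,20) 1 'a'
  10: (20,18) 3 'aba'
  11: (18,16) 5 'ababa'
  12: (16,6) 6 'ababab'
  13: (6,8) 4 'abab'
  14: (8,10) 2 'ab'
  15: (10,21) 0 ''
  16: (21,13) 2 'ba'
  17: (13,19) 2 'ba'
  18: (19,17) 4 'baba'
  19: (17,7) 5 'babab'
  20: (7,9) 3 'bab'
  21: (9,12) 1 'b'
  22: (12,11) 2 'bb'

n(n+1)/2 = 23·24/2 = 276
Σ LCP = 0 + 1 + 6 + 5 + 4 + 3 + 8 + 2 + 7 + 1 + 3 + 5 + 6 + 4 + 2 + 0 + 2 + 2 + 4 + 5 + 3 + 1 + 2 = 76
distinct = 276 − 76 = 200

200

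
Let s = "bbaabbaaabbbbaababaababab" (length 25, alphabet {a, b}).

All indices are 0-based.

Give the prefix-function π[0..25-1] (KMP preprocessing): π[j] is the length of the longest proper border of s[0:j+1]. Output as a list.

[0, 1, 0, 0, 1, 2, 3, 4, 0, 1, 2, 2, 2, 3, 4, 5, 0, 1, 0, 0, 1, 0, 1, 0, 1]

π[0] = 0
j=1 s[j]='b': π[1]=1 (border 'b')
j=2 s[j]='a': k: 1→0; π[2]=0 (border '')
j=3 s[j]='a': π[3]=0 (border '')
j=4 s[j]='b': π[4]=1 (border 'b')
j=5 s[j]='b': π[5]=2 (border 'bb')
j=6 s[j]='a': π[6]=3 (border 'bba')
j=7 s[j]='a': π[7]=4 (border 'bbaa')
j=8 s[j]='a': k: 4→0; π[8]=0 (border '')
j=9 s[j]='b': π[9]=1 (border 'b')
j=10 s[j]='b': π[10]=2 (border 'bb')
j=11 s[j]='b': k: 2→1; π[11]=2 (border 'bb')
j=12 s[j]='b': k: 2→1; π[12]=2 (border 'bb')
j=13 s[j]='a': π[13]=3 (border 'bba')
j=14 s[j]='a': π[14]=4 (border 'bbaa')
j=15 s[j]='b': π[15]=5 (border 'bbaab')
j=16 s[j]='a': k: 5→1→0; π[16]=0 (border '')
j=17 s[j]='b': π[17]=1 (border 'b')
j=18 s[j]='a': k: 1→0; π[18]=0 (border '')
j=19 s[j]='a': π[19]=0 (border '')
j=20 s[j]='b': π[20]=1 (border 'b')
j=21 s[j]='a': k: 1→0; π[21]=0 (border '')
j=22 s[j]='b': π[22]=1 (border 'b')
j=23 s[j]='a': k: 1→0; π[23]=0 (border '')
j=24 s[j]='b': π[24]=1 (border 'b')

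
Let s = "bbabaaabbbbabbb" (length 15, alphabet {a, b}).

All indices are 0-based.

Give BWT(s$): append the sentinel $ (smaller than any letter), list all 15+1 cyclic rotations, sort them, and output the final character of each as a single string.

rank  rotation          last
    0  $bbabaaabbbbabbb  b
    1  aaabbbbabbb$bbab  b
    2  aabbbbabbb$bbaba  a
    3  abaaabbbbabbb$bb  b
    4  abbb$bbabaaabbbb  b
    5  abbbbabbb$bbabaa  a
    6  b$bbabaaabbbbabb  b
    7  baaabbbbabbb$bba  a
    8  babaaabbbbabbb$b  b
    9  babbb$bbabaaabbb  b
   10  bb$bbabaaabbbbab  b
   11  bbabaaabbbbabbb$  $
   12  bbabbb$bbabaaabb  b
   13  bbb$bbabaaabbbba  a
   14  bbbabbb$bbabaaab  b
   15  bbbbabbb$bbabaaa  a

bbabbababbb$baba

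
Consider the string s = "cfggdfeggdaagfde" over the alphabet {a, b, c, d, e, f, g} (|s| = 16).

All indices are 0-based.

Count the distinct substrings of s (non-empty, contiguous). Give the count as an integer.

123

sorted suffixes:
  #0 SA[0]=10  'aagfde'
  #1 SA[1]=11  'agfde'
  #2 SA[2]=0  'cfggdfeggdaagfde'
  #3 SA[3]=9  'daagfde'
  #4 SA[4]=14  'de'
  #5 SA[5]=4  'dfeggdaagfde'
  #6 SA[6]=15  'e'
  #7 SA[7]=6  'eggdaagfde'
  #8 SA[8]=13  'fde'
  #9 SA[9]=5  'feggdaagfde'
  #10 SA[10]=1  'fggdfeggdaagfde'
  #11 SA[11]=8  'gdaagfde'
  #12 SA[12]=3  'gdfeggdaagfde'
  #13 SA[13]=12  'gfde'
  #14 SA[14]=7  'ggdaagfde'
  #15 SA[15]=2  'ggdfeggdaagfde'

SA = [10, 11, 0, 9, 14, 4, 15, 6, 13, 5, 1, 8, 3, 12, 7, 2]
i: (SA[i-1],SA[i]) lcp shared
  1: (10,11) 1 'a'
  2: (11,0) 0 ''
  3: (0,9) 0 ''
  4: (9,14) 1 'd'
  5: (14,4) 1 'd'
  6: (4,15) 0 ''
  7: (15,6) 1 'e'
  8: (6,13) 0 ''
  9: (13,5) 1 'f'
  10: (5,1) 1 'f'
  11: (1,8) 0 ''
  12: (8,3) 2 'gd'
  13: (3,12) 1 'g'
  14: (12,7) 1 'g'
  15: (7,2) 3 'ggd'

n(n+1)/2 = 16·17/2 = 136
Σ LCP = 0 + 1 + 0 + 0 + 1 + 1 + 0 + 1 + 0 + 1 + 1 + 0 + 2 + 1 + 1 + 3 = 13
distinct = 136 − 13 = 123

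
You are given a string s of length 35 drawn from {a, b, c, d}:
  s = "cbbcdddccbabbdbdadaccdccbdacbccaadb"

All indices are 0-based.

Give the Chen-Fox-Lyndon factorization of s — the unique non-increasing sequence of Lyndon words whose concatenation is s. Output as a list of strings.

["c", "bbcdddcc", "b", "abbdbdadaccdccbdacbcc", "aadb"]

emit factor 1: 'c' (i=0, period=1)
emit factor 2: 'bbcdddcc' (i=1, period=8)
emit factor 3: 'b' (i=9, period=1)
emit factor 4: 'abbdbdadaccdccbdacbcc' (i=10, period=21)
emit factor 5: 'aadb' (i=31, period=4)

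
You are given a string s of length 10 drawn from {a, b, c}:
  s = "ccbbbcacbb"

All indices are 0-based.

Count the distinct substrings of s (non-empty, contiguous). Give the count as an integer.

44

sorted suffixes:
  #0 SA[0]=6  'acbb'
  #1 SA[1]=9  'b'
  #2 SA[2]=8  'bb'
  #3 SA[3]=2  'bbbcacbb'
  #4 SA[4]=3  'bbcacbb'
  #5 SA[5]=4  'bcacbb'
  #6 SA[6]=5  'cacbb'
  #7 SA[7]=7  'cbb'
  #8 SA[8]=1  'cbbbcacbb'
  #9 SA[9]=0  'ccbbbcacbb'

SA = [6, 9, 8, 2, 3, 4, 5, 7, 1, 0]
i: (SA[i-1],SA[i]) lcp shared
  1: (6,9) 0 ''
  2: (9,8) 1 'b'
  3: (8,2) 2 'bb'
  4: (2,3) 2 'bb'
  5: (3,4) 1 'b'
  6: (4,5) 0 ''
  7: (5,7) 1 'c'
  8: (7,1) 3 'cbb'
  9: (1,0) 1 'c'

n(n+1)/2 = 10·11/2 = 55
Σ LCP = 0 + 0 + 1 + 2 + 2 + 1 + 0 + 1 + 3 + 1 = 11
distinct = 55 − 11 = 44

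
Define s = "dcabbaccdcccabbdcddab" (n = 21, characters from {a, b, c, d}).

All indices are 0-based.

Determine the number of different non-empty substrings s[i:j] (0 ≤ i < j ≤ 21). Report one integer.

rank | idx | suffix
   0 |  19 | ab
   1 |   2 | abbaccdcccabbdcddab
   2 |  12 | abbdcddab
   3 |   5 | accdcccabbdcddab
   4 |  20 | b
   5 |   4 | baccdcccabbdcddab
   6 |   3 | bbaccdcccabbdcddab
   7 |  13 | bbdcddab
   8 |  14 | bdcddab
   9 |   1 | cabbaccdcccabbdcddab
  10 |  11 | cabbdcddab
  11 |  10 | ccabbdcddab
  12 |   9 | cccabbdcddab
  13 |   6 | ccdcccabbdcddab
  14 |   7 | cdcccabbdcddab
  15 |  16 | cddab
  16 |  18 | dab
  17 |   0 | dcabbaccdcccabbdcddab
  18 |   8 | dcccabbdcddab
  19 |  15 | dcddab
  20 |  17 | ddab

SA = [19, 2, 12, 5, 20, 4, 3, 13, 14, 1, 11, 10, 9, 6, 7, 16, 18, 0, 8, 15, 17]
[i] adj suffixes → lcp
  [1] 19/2 → 2 ('ab')
  [2] 2/12 → 3 ('abb')
  [3] 12/5 → 1 ('a')
  [4] 5/20 → 0 ('')
  [5] 20/4 → 1 ('b')
  [6] 4/3 → 1 ('b')
  [7] 3/13 → 2 ('bb')
  [8] 13/14 → 1 ('b')
  [9] 14/1 → 0 ('')
  [10] 1/11 → 4 ('cabb')
  [11] 11/10 → 1 ('c')
  [12] 10/9 → 2 ('cc')
  [13] 9/6 → 2 ('cc')
  [14] 6/7 → 1 ('c')
  [15] 7/16 → 2 ('cd')
  [16] 16/18 → 0 ('')
  [17] 18/0 → 1 ('d')
  [18] 0/8 → 2 ('dc')
  [19] 8/15 → 2 ('dc')
  [20] 15/17 → 1 ('d')

n(n+1)/2 = 21·22/2 = 231
Σ LCP = 0 + 2 + 3 + 1 + 0 + 1 + 1 + 2 + 1 + 0 + 4 + 1 + 2 + 2 + 1 + 2 + 0 + 1 + 2 + 2 + 1 = 29
distinct = 231 − 29 = 202

202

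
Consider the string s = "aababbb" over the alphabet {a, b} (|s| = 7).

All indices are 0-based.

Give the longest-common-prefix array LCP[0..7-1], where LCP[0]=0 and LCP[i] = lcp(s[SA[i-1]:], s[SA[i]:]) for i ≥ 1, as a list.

sorted suffixes:
  #0 SA[0]=0  'aababbb'
  #1 SA[1]=1  'ababbb'
  #2 SA[2]=3  'abbb'
  #3 SA[3]=6  'b'
  #4 SA[4]=2  'babbb'
  #5 SA[5]=5  'bb'
  #6 SA[6]=4  'bbb'

SA = [0, 1, 3, 6, 2, 5, 4]
rank  pair      lcp
   1  s[0:],s[1:]  1  'a'
   2  s[1:],s[3:]  2  'ab'
   3  s[3:],s[6:]  0  ''
   4  s[6:],s[2:]  1  'b'
   5  s[2:],s[5:]  1  'b'
   6  s[5:],s[4:]  2  'bb'

[0, 1, 2, 0, 1, 1, 2]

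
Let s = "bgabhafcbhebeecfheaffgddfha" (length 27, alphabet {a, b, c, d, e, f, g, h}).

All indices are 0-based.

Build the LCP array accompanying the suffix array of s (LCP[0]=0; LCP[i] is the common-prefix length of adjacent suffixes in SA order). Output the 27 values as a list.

rank | idx | suffix
   0 |  26 | a
   1 |   2 | abhafcbhebeecfheaffgddfha
   2 |   5 | afcbhebeecfheaffgddfha
   3 |  18 | affgddfha
   4 |  11 | beecfheaffgddfha
   5 |   0 | bgabhafcbhebeecfheaffgddfha
   6 |   3 | bhafcbhebeecfheaffgddfha
   7 |   8 | bhebeecfheaffgddfha
   8 |   7 | cbhebeecfheaffgddfha
   9 |  14 | cfheaffgddfha
  10 |  22 | ddfha
  11 |  23 | dfha
  12 |  17 | eaffgddfha
  13 |  10 | ebeecfheaffgddfha
  14 |  13 | ecfheaffgddfha
  15 |  12 | eecfheaffgddfha
  16 |   6 | fcbhebeecfheaffgddfha
  17 |  19 | ffgddfha
  18 |  20 | fgddfha
  19 |  24 | fha
  20 |  15 | fheaffgddfha
  21 |   1 | gabhafcbhebeecfheaffgddfha
  22 |  21 | gddfha
  23 |  25 | ha
  24 |   4 | hafcbhebeecfheaffgddfha
  25 |  16 | heaffgddfha
  26 |   9 | hebeecfheaffgddfha

SA = [26, 2, 5, 18, 11, 0, 3, 8, 7, 14, 22, 23, 17, 10, 13, 12, 6, 19, 20, 24, 15, 1, 21, 25, 4, 16, 9]
i: (SA[i-1],SA[i]) lcp shared
  1: (26,2) 1 'a'
  2: (2,5) 1 'a'
  3: (5,18) 2 'af'
  4: (18,11) 0 ''
  5: (11,0) 1 'b'
  6: (0,3) 1 'b'
  7: (3,8) 2 'bh'
  8: (8,7) 0 ''
  9: (7,14) 1 'c'
  10: (14,22) 0 ''
  11: (22,23) 1 'd'
  12: (23,17) 0 ''
  13: (17,10) 1 'e'
  14: (10,13) 1 'e'
  15: (13,12) 1 'e'
  16: (12,6) 0 ''
  17: (6,19) 1 'f'
  18: (19,20) 1 'f'
  19: (20,24) 1 'f'
  20: (24,15) 2 'fh'
  21: (15,1) 0 ''
  22: (1,21) 1 'g'
  23: (21,25) 0 ''
  24: (25,4) 2 'ha'
  25: (4,16) 1 'h'
  26: (16,9) 2 'he'

[0, 1, 1, 2, 0, 1, 1, 2, 0, 1, 0, 1, 0, 1, 1, 1, 0, 1, 1, 1, 2, 0, 1, 0, 2, 1, 2]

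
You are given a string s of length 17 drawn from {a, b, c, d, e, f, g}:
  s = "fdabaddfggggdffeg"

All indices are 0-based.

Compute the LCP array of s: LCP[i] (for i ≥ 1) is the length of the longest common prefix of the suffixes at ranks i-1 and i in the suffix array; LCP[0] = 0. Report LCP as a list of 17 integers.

sorted suffixes:
  #0 SA[0]=2  'abaddfggggdffeg'
  #1 SA[1]=4  'addfggggdffeg'
  #2 SA[2]=3  'baddfggggdffeg'
  #3 SA[3]=1  'dabaddfggggdffeg'
  #4 SA[4]=5  'ddfggggdffeg'
  #5 SA[5]=12  'dffeg'
  #6 SA[6]=6  'dfggggdffeg'
  #7 SA[7]=15  'eg'
  #8 SA[8]=0  'fdabaddfggggdffeg'
  #9 SA[9]=14  'feg'
  #10 SA[10]=13  'ffeg'
  #11 SA[11]=7  'fggggdffeg'
  #12 SA[12]=16  'g'
  #13 SA[13]=11  'gdffeg'
  #14 SA[14]=10  'ggdffeg'
  #15 SA[15]=9  'gggdffeg'
  #16 SA[16]=8  'ggggdffeg'

SA = [2, 4, 3, 1, 5, 12, 6, 15, 0, 14, 13, 7, 16, 11, 10, 9, 8]
i: (SA[i-1],SA[i]) lcp shared
  1: (2,4) 1 'a'
  2: (4,3) 0 ''
  3: (3,1) 0 ''
  4: (1,5) 1 'd'
  5: (5,12) 1 'd'
  6: (12,6) 2 'df'
  7: (6,15) 0 ''
  8: (15,0) 0 ''
  9: (0,14) 1 'f'
  10: (14,13) 1 'f'
  11: (13,7) 1 'f'
  12: (7,16) 0 ''
  13: (16,11) 1 'g'
  14: (11,10) 1 'g'
  15: (10,9) 2 'gg'
  16: (9,8) 3 'ggg'

[0, 1, 0, 0, 1, 1, 2, 0, 0, 1, 1, 1, 0, 1, 1, 2, 3]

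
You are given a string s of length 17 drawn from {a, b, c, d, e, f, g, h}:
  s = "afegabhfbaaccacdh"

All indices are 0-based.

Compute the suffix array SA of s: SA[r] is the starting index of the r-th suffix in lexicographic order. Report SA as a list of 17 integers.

[9, 4, 10, 13, 0, 8, 5, 12, 11, 14, 15, 2, 7, 1, 3, 16, 6]

sorted suffixes:
  #0 SA[0]=9  'aaccacdh'
  #1 SA[1]=4  'abhfbaaccacdh'
  #2 SA[2]=10  'accacdh'
  #3 SA[3]=13  'acdh'
  #4 SA[4]=0  'afegabhfbaaccacdh'
  #5 SA[5]=8  'baaccacdh'
  #6 SA[6]=5  'bhfbaaccacdh'
  #7 SA[7]=12  'cacdh'
  #8 SA[8]=11  'ccacdh'
  #9 SA[9]=14  'cdh'
  #10 SA[10]=15  'dh'
  #11 SA[11]=2  'egabhfbaaccacdh'
  #12 SA[12]=7  'fbaaccacdh'
  #13 SA[13]=1  'fegabhfbaaccacdh'
  #14 SA[14]=3  'gabhfbaaccacdh'
  #15 SA[15]=16  'h'
  #16 SA[16]=6  'hfbaaccacdh'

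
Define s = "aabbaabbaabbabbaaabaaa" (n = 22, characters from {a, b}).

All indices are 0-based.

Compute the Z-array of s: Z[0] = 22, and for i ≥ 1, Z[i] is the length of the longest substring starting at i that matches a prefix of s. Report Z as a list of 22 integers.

Z[0]=22
i=1: outside box; Z[1]=1 extend→box=[1,2)
i=2: outside box; Z[2]=0
i=3: outside box; Z[3]=0
i=4: outside box; Z[4]=9 extend→box=[4,13)
i=5: min(r-i=8, Z[1]=1)=1; Z[5]=1
i=6: min(r-i=7, Z[2]=0)=0; Z[6]=0
i=7: min(r-i=6, Z[3]=0)=0; Z[7]=0
i=8: min(r-i=5, Z[4]=9)=5; Z[8]=5
i=9: min(r-i=4, Z[5]=1)=1; Z[9]=1
i=10: min(r-i=3, Z[6]=0)=0; Z[10]=0
i=11: min(r-i=2, Z[7]=0)=0; Z[11]=0
i=12: min(r-i=1, Z[8]=5)=1; Z[12]=1
i=13: outside box; Z[13]=0
i=14: outside box; Z[14]=0
i=15: outside box; Z[15]=2 extend→box=[15,17)
i=16: min(r-i=1, Z[1]=1)=1; Z[16]=3 extend→box=[16,19)
i=17: min(r-i=2, Z[1]=1)=1; Z[17]=1
i=18: min(r-i=1, Z[2]=0)=0; Z[18]=0
i=19: outside box; Z[19]=2 extend→box=[19,21)
i=20: min(r-i=1, Z[1]=1)=1; Z[20]=2 extend→box=[20,22)
i=21: min(r-i=1, Z[1]=1)=1; Z[21]=1

[22, 1, 0, 0, 9, 1, 0, 0, 5, 1, 0, 0, 1, 0, 0, 2, 3, 1, 0, 2, 2, 1]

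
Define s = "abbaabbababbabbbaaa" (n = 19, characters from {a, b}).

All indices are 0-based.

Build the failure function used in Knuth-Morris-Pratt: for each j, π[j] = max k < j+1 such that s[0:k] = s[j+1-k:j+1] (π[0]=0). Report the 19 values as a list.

π[0] = 0
j=1 s[j]='b': π[1]=0 (border '')
j=2 s[j]='b': π[2]=0 (border '')
j=3 s[j]='a': π[3]=1 (border 'a')
j=4 s[j]='a': k: 1→0; π[4]=1 (border 'a')
j=5 s[j]='b': π[5]=2 (border 'ab')
j=6 s[j]='b': π[6]=3 (border 'abb')
j=7 s[j]='a': π[7]=4 (border 'abba')
j=8 s[j]='b': k: 4→1; π[8]=2 (border 'ab')
j=9 s[j]='a': k: 2→0; π[9]=1 (border 'a')
j=10 s[j]='b': π[10]=2 (border 'ab')
j=11 s[j]='b': π[11]=3 (border 'abb')
j=12 s[j]='a': π[12]=4 (border 'abba')
j=13 s[j]='b': k: 4→1; π[13]=2 (border 'ab')
j=14 s[j]='b': π[14]=3 (border 'abb')
j=15 s[j]='b': k: 3→0; π[15]=0 (border '')
j=16 s[j]='a': π[16]=1 (border 'a')
j=17 s[j]='a': k: 1→0; π[17]=1 (border 'a')
j=18 s[j]='a': k: 1→0; π[18]=1 (border 'a')

[0, 0, 0, 1, 1, 2, 3, 4, 2, 1, 2, 3, 4, 2, 3, 0, 1, 1, 1]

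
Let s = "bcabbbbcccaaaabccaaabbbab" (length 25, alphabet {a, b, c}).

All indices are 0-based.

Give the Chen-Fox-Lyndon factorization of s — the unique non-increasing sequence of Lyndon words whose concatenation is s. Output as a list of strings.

emit factor 1: 'bc' (i=0, period=2)
emit factor 2: 'abbbbccc' (i=2, period=8)
emit factor 3: 'aaaabccaaabbbab' (i=10, period=15)

["bc", "abbbbccc", "aaaabccaaabbbab"]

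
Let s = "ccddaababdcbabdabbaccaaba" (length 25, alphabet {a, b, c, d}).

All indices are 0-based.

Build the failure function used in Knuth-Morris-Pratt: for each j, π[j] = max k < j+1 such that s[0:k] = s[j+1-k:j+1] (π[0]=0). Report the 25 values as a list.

π[0] = 0
j=1 s[j]='c': π[1]=1 (border 'c')
j=2 s[j]='d': k: 1→0; π[2]=0 (border '')
j=3 s[j]='d': π[3]=0 (border '')
j=4 s[j]='a': π[4]=0 (border '')
j=5 s[j]='a': π[5]=0 (border '')
j=6 s[j]='b': π[6]=0 (border '')
j=7 s[j]='a': π[7]=0 (border '')
j=8 s[j]='b': π[8]=0 (border '')
j=9 s[j]='d': π[9]=0 (border '')
j=10 s[j]='c': π[10]=1 (border 'c')
j=11 s[j]='b': k: 1→0; π[11]=0 (border '')
j=12 s[j]='a': π[12]=0 (border '')
j=13 s[j]='b': π[13]=0 (border '')
j=14 s[j]='d': π[14]=0 (border '')
j=15 s[j]='a': π[15]=0 (border '')
j=16 s[j]='b': π[16]=0 (border '')
j=17 s[j]='b': π[17]=0 (border '')
j=18 s[j]='a': π[18]=0 (border '')
j=19 s[j]='c': π[19]=1 (border 'c')
j=20 s[j]='c': π[20]=2 (border 'cc')
j=21 s[j]='a': k: 2→1→0; π[21]=0 (border '')
j=22 s[j]='a': π[22]=0 (border '')
j=23 s[j]='b': π[23]=0 (border '')
j=24 s[j]='a': π[24]=0 (border '')

[0, 1, 0, 0, 0, 0, 0, 0, 0, 0, 1, 0, 0, 0, 0, 0, 0, 0, 0, 1, 2, 0, 0, 0, 0]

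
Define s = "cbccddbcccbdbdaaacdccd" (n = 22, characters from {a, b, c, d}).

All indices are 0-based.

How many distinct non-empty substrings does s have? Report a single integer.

223

rank→(start, suffix):
  0 → (14, 'aaacdccd')
  1 → (15, 'aacdccd')
  2 → (16, 'acdccd')
  3 → (6, 'bcccbdbdaaacdccd')
  4 → (1, 'bccddbcccbdbdaaacdccd')
  5 → (12, 'bdaaacdccd')
  6 → (10, 'bdbdaaacdccd')
  7 → (0, 'cbccddbcccbdbdaaacdccd')
  8 → (9, 'cbdbdaaacdccd')
  9 → (8, 'ccbdbdaaacdccd')
  10 → (7, 'cccbdbdaaacdccd')
  11 → (19, 'ccd')
  12 → (2, 'ccddbcccbdbdaaacdccd')
  13 → (20, 'cd')
  14 → (17, 'cdccd')
  15 → (3, 'cddbcccbdbdaaacdccd')
  16 → (21, 'd')
  17 → (13, 'daaacdccd')
  18 → (5, 'dbcccbdbdaaacdccd')
  19 → (11, 'dbdaaacdccd')
  20 → (18, 'dccd')
  21 → (4, 'ddbcccbdbdaaacdccd')

SA = [14, 15, 16, 6, 1, 12, 10, 0, 9, 8, 7, 19, 2, 20, 17, 3, 21, 13, 5, 11, 18, 4]
[i] adj suffixes → lcp
  [1] 14/15 → 2 ('aa')
  [2] 15/16 → 1 ('a')
  [3] 16/6 → 0 ('')
  [4] 6/1 → 3 ('bcc')
  [5] 1/12 → 1 ('b')
  [6] 12/10 → 2 ('bd')
  [7] 10/0 → 0 ('')
  [8] 0/9 → 2 ('cb')
  [9] 9/8 → 1 ('c')
  [10] 8/7 → 2 ('cc')
  [11] 7/19 → 2 ('cc')
  [12] 19/2 → 3 ('ccd')
  [13] 2/20 → 1 ('c')
  [14] 20/17 → 2 ('cd')
  [15] 17/3 → 2 ('cd')
  [16] 3/21 → 0 ('')
  [17] 21/13 → 1 ('d')
  [18] 13/5 → 1 ('d')
  [19] 5/11 → 2 ('db')
  [20] 11/18 → 1 ('d')
  [21] 18/4 → 1 ('d')

n(n+1)/2 = 22·23/2 = 253
Σ LCP = 0 + 2 + 1 + 0 + 3 + 1 + 2 + 0 + 2 + 1 + 2 + 2 + 3 + 1 + 2 + 2 + 0 + 1 + 1 + 2 + 1 + 1 = 30
distinct = 253 − 30 = 223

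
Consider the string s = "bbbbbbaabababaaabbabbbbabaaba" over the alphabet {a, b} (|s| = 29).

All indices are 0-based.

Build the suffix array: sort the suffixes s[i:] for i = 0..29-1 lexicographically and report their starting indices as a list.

[28, 13, 25, 6, 14, 26, 11, 23, 9, 7, 15, 18, 27, 12, 24, 5, 10, 22, 8, 17, 4, 21, 16, 3, 20, 2, 19, 1, 0]

rank | idx | suffix
   0 |  28 | a
   1 |  13 | aaabbabbbbabaaba
   2 |  25 | aaba
   3 |   6 | aabababaaabbabbbbabaaba
   4 |  14 | aabbabbbbabaaba
   5 |  26 | aba
   6 |  11 | abaaabbabbbbabaaba
   7 |  23 | abaaba
   8 |   9 | ababaaabbabbbbabaaba
   9 |   7 | abababaaabbabbbbabaaba
  10 |  15 | abbabbbbabaaba
  11 |  18 | abbbbabaaba
  12 |  27 | ba
  13 |  12 | baaabbabbbbabaaba
  14 |  24 | baaba
  15 |   5 | baabababaaabbabbbbabaaba
  16 |  10 | babaaabbabbbbabaaba
  17 |  22 | babaaba
  18 |   8 | bababaaabbabbbbabaaba
  19 |  17 | babbbbabaaba
  20 |   4 | bbaabababaaabbabbbbabaaba
  21 |  21 | bbabaaba
  22 |  16 | bbabbbbabaaba
  23 |   3 | bbbaabababaaabbabbbbabaaba
  24 |  20 | bbbabaaba
  25 |   2 | bbbbaabababaaabbabbbbabaaba
  26 |  19 | bbbbabaaba
  27 |   1 | bbbbbaabababaaabbabbbbabaaba
  28 |   0 | bbbbbbaabababaaabbabbbbabaaba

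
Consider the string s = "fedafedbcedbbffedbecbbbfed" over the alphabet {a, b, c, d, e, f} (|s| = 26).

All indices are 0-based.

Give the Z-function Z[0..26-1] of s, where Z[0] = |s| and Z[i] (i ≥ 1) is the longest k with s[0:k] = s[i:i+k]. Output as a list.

Z[0]=26
i=1: outside box; Z[1]=0
i=2: outside box; Z[2]=0
i=3: outside box; Z[3]=0
i=4: outside box; Z[4]=3 extend→box=[4,7)
i=5: min(r-i=2, Z[1]=0)=0; Z[5]=0
i=6: min(r-i=1, Z[2]=0)=0; Z[6]=0
i=7: outside box; Z[7]=0
i=8: outside box; Z[8]=0
i=9: outside box; Z[9]=0
i=10: outside box; Z[10]=0
i=11: outside box; Z[11]=0
i=12: outside box; Z[12]=0
i=13: outside box; Z[13]=1 extend→box=[13,14)
i=14: outside box; Z[14]=3 extend→box=[14,17)
i=15: min(r-i=2, Z[1]=0)=0; Z[15]=0
i=16: min(r-i=1, Z[2]=0)=0; Z[16]=0
i=17: outside box; Z[17]=0
i=18: outside box; Z[18]=0
i=19: outside box; Z[19]=0
i=20: outside box; Z[20]=0
i=21: outside box; Z[21]=0
i=22: outside box; Z[22]=0
i=23: outside box; Z[23]=3 extend→box=[23,26)
i=24: min(r-i=2, Z[1]=0)=0; Z[24]=0
i=25: min(r-i=1, Z[2]=0)=0; Z[25]=0

[26, 0, 0, 0, 3, 0, 0, 0, 0, 0, 0, 0, 0, 1, 3, 0, 0, 0, 0, 0, 0, 0, 0, 3, 0, 0]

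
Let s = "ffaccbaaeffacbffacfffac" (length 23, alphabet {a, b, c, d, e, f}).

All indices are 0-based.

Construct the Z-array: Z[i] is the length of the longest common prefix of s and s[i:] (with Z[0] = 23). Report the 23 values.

Z[0]=23
i=1: fresh scan; Z[1]=1 scan→box=[1,2)
i=2: fresh scan; Z[2]=0
i=3: fresh scan; Z[3]=0
i=4: fresh scan; Z[4]=0
i=5: fresh scan; Z[5]=0
i=6: fresh scan; Z[6]=0
i=7: fresh scan; Z[7]=0
i=8: fresh scan; Z[8]=0
i=9: fresh scan; Z[9]=4 scan→box=[9,13)
i=10: min(r-i=3, Z[1]=1)=1; Z[10]=1
i=11: min(r-i=2, Z[2]=0)=0; Z[11]=0
i=12: min(r-i=1, Z[3]=0)=0; Z[12]=0
i=13: fresh scan; Z[13]=0
i=14: fresh scan; Z[14]=4 scan→box=[14,18)
i=15: min(r-i=3, Z[1]=1)=1; Z[15]=1
i=16: min(r-i=2, Z[2]=0)=0; Z[16]=0
i=17: min(r-i=1, Z[3]=0)=0; Z[17]=0
i=18: fresh scan; Z[18]=2 scan→box=[18,20)
i=19: min(r-i=1, Z[1]=1)=1; Z[19]=4 scan→box=[19,23)
i=20: min(r-i=3, Z[1]=1)=1; Z[20]=1
i=21: min(r-i=2, Z[2]=0)=0; Z[21]=0
i=22: min(r-i=1, Z[3]=0)=0; Z[22]=0

[23, 1, 0, 0, 0, 0, 0, 0, 0, 4, 1, 0, 0, 0, 4, 1, 0, 0, 2, 4, 1, 0, 0]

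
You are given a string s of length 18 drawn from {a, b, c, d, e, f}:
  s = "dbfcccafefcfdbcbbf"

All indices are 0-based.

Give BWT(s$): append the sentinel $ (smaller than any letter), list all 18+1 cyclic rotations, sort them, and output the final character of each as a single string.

rank  rotation             last
    0  $dbfcccafefcfdbcbbf  f
    1  afefcfdbcbbf$dbfccc  c
    2  bbf$dbfcccafefcfdbc  c
    3  bcbbf$dbfcccafefcfd  d
    4  bf$dbfcccafefcfdbcb  b
    5  bfcccafefcfdbcbbf$d  d
    6  cafefcfdbcbbf$dbfcc  c
    7  cbbf$dbfcccafefcfdb  b
    8  ccafefcfdbcbbf$dbfc  c
    9  cccafefcfdbcbbf$dbf  f
   10  cfdbcbbf$dbfcccafef  f
   11  dbcbbf$dbfcccafefcf  f
   12  dbfcccafefcfdbcbbf$  $
   13  efcfdbcbbf$dbfcccaf  f
   14  f$dbfcccafefcfdbcbb  b
   15  fcccafefcfdbcbbf$db  b
   16  fcfdbcbbf$dbfcccafe  e
   17  fdbcbbf$dbfcccafefc  c
   18  fefcfdbcbbf$dbfccca  a

fccdbdcbcfff$fbbeca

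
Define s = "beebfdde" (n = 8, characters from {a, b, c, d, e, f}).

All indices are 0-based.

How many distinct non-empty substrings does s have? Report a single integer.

32

sorted suffixes:
  #0 SA[0]=0  'beebfdde'
  #1 SA[1]=3  'bfdde'
  #2 SA[2]=5  'dde'
  #3 SA[3]=6  'de'
  #4 SA[4]=7  'e'
  #5 SA[5]=2  'ebfdde'
  #6 SA[6]=1  'eebfdde'
  #7 SA[7]=4  'fdde'

SA = [0, 3, 5, 6, 7, 2, 1, 4]
[i] adj suffixes → lcp
  [1] 0/3 → 1 ('b')
  [2] 3/5 → 0 ('')
  [3] 5/6 → 1 ('d')
  [4] 6/7 → 0 ('')
  [5] 7/2 → 1 ('e')
  [6] 2/1 → 1 ('e')
  [7] 1/4 → 0 ('')

n(n+1)/2 = 8·9/2 = 36
Σ LCP = 0 + 1 + 0 + 1 + 0 + 1 + 1 + 0 = 4
distinct = 36 − 4 = 32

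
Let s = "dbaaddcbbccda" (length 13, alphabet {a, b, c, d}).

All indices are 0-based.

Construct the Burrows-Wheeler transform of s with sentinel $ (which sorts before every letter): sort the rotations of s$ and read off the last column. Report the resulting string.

adbadcbdbcc$da

rank  rotation        last
    0  $dbaaddcbbccda  a
    1  a$dbaaddcbbccd  d
    2  aaddcbbccda$db  b
    3  addcbbccda$dba  a
    4  baaddcbbccda$d  d
    5  bbccda$dbaaddc  c
    6  bccda$dbaaddcb  b
    7  cbbccda$dbaadd  d
    8  ccda$dbaaddcbb  b
    9  cda$dbaaddcbbc  c
   10  da$dbaaddcbbcc  c
   11  dbaaddcbbccda$  $
   12  dcbbccda$dbaad  d
   13  ddcbbccda$dbaa  a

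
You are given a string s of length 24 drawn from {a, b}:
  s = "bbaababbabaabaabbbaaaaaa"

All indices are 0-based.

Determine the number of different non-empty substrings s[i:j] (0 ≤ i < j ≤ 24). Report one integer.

235

sorted suffixes:
  #0 SA[0]=23  'a'
  #1 SA[1]=22  'aa'
  #2 SA[2]=21  'aaa'
  #3 SA[3]=20  'aaaa'
  #4 SA[4]=19  'aaaaa'
  #5 SA[5]=18  'aaaaaa'
  #6 SA[6]=10  'aabaabbbaaaaaa'
  #7 SA[7]=2  'aababbabaabaabbbaaaaaa'
  #8 SA[8]=13  'aabbbaaaaaa'
  #9 SA[9]=8  'abaabaabbbaaaaaa'
  #10 SA[10]=11  'abaabbbaaaaaa'
  #11 SA[11]=3  'ababbabaabaabbbaaaaaa'
  #12 SA[12]=5  'abbabaabaabbbaaaaaa'
  #13 SA[13]=14  'abbbaaaaaa'
  #14 SA[14]=17  'baaaaaa'
  #15 SA[15]=9  'baabaabbbaaaaaa'
  #16 SA[16]=1  'baababbabaabaabbbaaaaaa'
  #17 SA[17]=12  'baabbbaaaaaa'
  #18 SA[18]=7  'babaabaabbbaaaaaa'
  #19 SA[19]=4  'babbabaabaabbbaaaaaa'
  #20 SA[20]=16  'bbaaaaaa'
  #21 SA[21]=0  'bbaababbabaabaabbbaaaaaa'
  #22 SA[22]=6  'bbabaabaabbbaaaaaa'
  #23 SA[23]=15  'bbbaaaaaa'

SA = [23, 22, 21, 20, 19, 18, 10, 2, 13, 8, 11, 3, 5, 14, 17, 9, 1, 12, 7, 4, 16, 0, 6, 15]
i: (SA[i-1],SA[i]) lcp shared
  1: (23,22) 1 'a'
  2: (22,21) 2 'aa'
  3: (21,20) 3 'aaa'
  4: (20,19) 4 'aaaa'
  5: (19,18) 5 'aaaaa'
  6: (18,10) 2 'aa'
  7: (10,2) 4 'aaba'
  8: (2,13) 3 'aab'
  9: (13,8) 1 'a'
  10: (8,11) 5 'abaab'
  11: (11,3) 3 'aba'
  12: (3,5) 2 'ab'
  13: (5,14) 3 'abb'
  14: (14,17) 0 ''
  15: (17,9) 3 'baa'
  16: (9,1) 5 'baaba'
  17: (1,12) 4 'baab'
  18: (12,7) 2 'ba'
  19: (7,4) 3 'bab'
  20: (4,16) 1 'b'
  21: (16,0) 4 'bbaa'
  22: (0,6) 3 'bba'
  23: (6,15) 2 'bb'

n(n+1)/2 = 24·25/2 = 300
Σ LCP = 0 + 1 + 2 + 3 + 4 + 5 + 2 + 4 + 3 + 1 + 5 + 3 + 2 + 3 + 0 + 3 + 5 + 4 + 2 + 3 + 1 + 4 + 3 + 2 = 65
distinct = 300 − 65 = 235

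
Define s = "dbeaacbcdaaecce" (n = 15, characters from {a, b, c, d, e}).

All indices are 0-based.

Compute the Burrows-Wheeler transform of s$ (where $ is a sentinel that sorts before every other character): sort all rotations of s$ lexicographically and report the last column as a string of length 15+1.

rank  rotation          last
    0  $dbeaacbcdaaecce  e
    1  aacbcdaaecce$dbe  e
    2  aaecce$dbeaacbcd  d
    3  acbcdaaecce$dbea  a
    4  aecce$dbeaacbcda  a
    5  bcdaaecce$dbeaac  c
    6  beaacbcdaaecce$d  d
    7  cbcdaaecce$dbeaa  a
    8  cce$dbeaacbcdaae  e
    9  cdaaecce$dbeaacb  b
   10  ce$dbeaacbcdaaec  c
   11  daaecce$dbeaacbc  c
   12  dbeaacbcdaaecce$  $
   13  e$dbeaacbcdaaecc  c
   14  eaacbcdaaecce$db  b
   15  ecce$dbeaacbcdaa  a

eedaacdaebcc$cba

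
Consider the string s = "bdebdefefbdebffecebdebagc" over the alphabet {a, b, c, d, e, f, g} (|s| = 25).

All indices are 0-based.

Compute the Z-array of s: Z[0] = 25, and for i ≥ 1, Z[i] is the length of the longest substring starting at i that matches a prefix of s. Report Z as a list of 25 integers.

[25, 0, 0, 3, 0, 0, 0, 0, 0, 4, 0, 0, 1, 0, 0, 0, 0, 0, 4, 0, 0, 1, 0, 0, 0]

Z[0]=25
i=1: i≥r, start 0; Z[1]=0
i=2: i≥r, start 0; Z[2]=0
i=3: i≥r, start 0; Z[3]=3 extend→box=[3,6)
i=4: min(r-i=2, Z[1]=0)=0; Z[4]=0
i=5: min(r-i=1, Z[2]=0)=0; Z[5]=0
i=6: i≥r, start 0; Z[6]=0
i=7: i≥r, start 0; Z[7]=0
i=8: i≥r, start 0; Z[8]=0
i=9: i≥r, start 0; Z[9]=4 extend→box=[9,13)
i=10: min(r-i=3, Z[1]=0)=0; Z[10]=0
i=11: min(r-i=2, Z[2]=0)=0; Z[11]=0
i=12: min(r-i=1, Z[3]=3)=1; Z[12]=1
i=13: i≥r, start 0; Z[13]=0
i=14: i≥r, start 0; Z[14]=0
i=15: i≥r, start 0; Z[15]=0
i=16: i≥r, start 0; Z[16]=0
i=17: i≥r, start 0; Z[17]=0
i=18: i≥r, start 0; Z[18]=4 extend→box=[18,22)
i=19: min(r-i=3, Z[1]=0)=0; Z[19]=0
i=20: min(r-i=2, Z[2]=0)=0; Z[20]=0
i=21: min(r-i=1, Z[3]=3)=1; Z[21]=1
i=22: i≥r, start 0; Z[22]=0
i=23: i≥r, start 0; Z[23]=0
i=24: i≥r, start 0; Z[24]=0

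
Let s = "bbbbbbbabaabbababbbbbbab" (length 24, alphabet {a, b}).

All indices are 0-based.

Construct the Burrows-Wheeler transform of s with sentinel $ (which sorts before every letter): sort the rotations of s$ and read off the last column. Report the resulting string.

bbbbbabaabbbabbabbbbbbab$

rank  rotation                   last
    0  $bbbbbbbabaabbababbbbbbab  b
    1  aabbababbbbbbab$bbbbbbbab  b
    2  ab$bbbbbbbabaabbababbbbbb  b
    3  abaabbababbbbbbab$bbbbbbb  b
    4  ababbbbbbab$bbbbbbbabaabb  b
    5  abbababbbbbbab$bbbbbbbaba  a
    6  abbbbbbab$bbbbbbbabaabbab  b
    7  b$bbbbbbbabaabbababbbbbba  a
    8  baabbababbbbbbab$bbbbbbba  a
    9  bab$bbbbbbbabaabbababbbbb  b
   10  babaabbababbbbbbab$bbbbbb  b
   11  bababbbbbbab$bbbbbbbabaab  b
   12  babbbbbbab$bbbbbbbabaabba  a
   13  bbab$bbbbbbbabaabbababbbb  b
   14  bbabaabbababbbbbbab$bbbbb  b
   15  bbababbbbbbab$bbbbbbbabaa  a
   16  bbbab$bbbbbbbabaabbababbb  b
   17  bbbabaabbababbbbbbab$bbbb  b
   18  bbbbab$bbbbbbbabaabbababb  b
   19  bbbbabaabbababbbbbbab$bbb  b
   20  bbbbbab$bbbbbbbabaabbabab  b
   21  bbbbbabaabbababbbbbbab$bb  b
   22  bbbbbbab$bbbbbbbabaabbaba  a
   23  bbbbbbabaabbababbbbbbab$b  b
   24  bbbbbbbabaabbababbbbbbab$  $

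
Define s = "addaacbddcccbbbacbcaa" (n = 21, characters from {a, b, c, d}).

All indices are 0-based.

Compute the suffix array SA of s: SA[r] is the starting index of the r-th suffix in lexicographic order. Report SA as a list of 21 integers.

[20, 19, 3, 15, 4, 0, 14, 13, 12, 17, 6, 18, 11, 16, 5, 10, 9, 2, 8, 1, 7]

sorted suffixes:
  #0 SA[0]=20  'a'
  #1 SA[1]=19  'aa'
  #2 SA[2]=3  'aacbddcccbbbacbcaa'
  #3 SA[3]=15  'acbcaa'
  #4 SA[4]=4  'acbddcccbbbacbcaa'
  #5 SA[5]=0  'addaacbddcccbbbacbcaa'
  #6 SA[6]=14  'bacbcaa'
  #7 SA[7]=13  'bbacbcaa'
  #8 SA[8]=12  'bbbacbcaa'
  #9 SA[9]=17  'bcaa'
  #10 SA[10]=6  'bddcccbbbacbcaa'
  #11 SA[11]=18  'caa'
  #12 SA[12]=11  'cbbbacbcaa'
  #13 SA[13]=16  'cbcaa'
  #14 SA[14]=5  'cbddcccbbbacbcaa'
  #15 SA[15]=10  'ccbbbacbcaa'
  #16 SA[16]=9  'cccbbbacbcaa'
  #17 SA[17]=2  'daacbddcccbbbacbcaa'
  #18 SA[18]=8  'dcccbbbacbcaa'
  #19 SA[19]=1  'ddaacbddcccbbbacbcaa'
  #20 SA[20]=7  'ddcccbbbacbcaa'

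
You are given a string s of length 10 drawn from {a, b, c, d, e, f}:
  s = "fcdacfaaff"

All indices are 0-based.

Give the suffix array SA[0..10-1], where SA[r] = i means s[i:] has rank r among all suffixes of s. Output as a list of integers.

[6, 3, 7, 1, 4, 2, 9, 5, 0, 8]

rank | idx | suffix
   0 |   6 | aaff
   1 |   3 | acfaaff
   2 |   7 | aff
   3 |   1 | cdacfaaff
   4 |   4 | cfaaff
   5 |   2 | dacfaaff
   6 |   9 | f
   7 |   5 | faaff
   8 |   0 | fcdacfaaff
   9 |   8 | ff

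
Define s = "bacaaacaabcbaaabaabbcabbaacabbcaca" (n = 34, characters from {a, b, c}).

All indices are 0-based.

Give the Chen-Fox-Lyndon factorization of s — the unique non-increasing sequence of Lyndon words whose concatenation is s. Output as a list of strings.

emit factor 1: 'b' (i=0, period=1)
emit factor 2: 'ac' (i=1, period=2)
emit factor 3: 'aaacaabcb' (i=3, period=9)
emit factor 4: 'aaabaabbcabbaacabbcac' (i=12, period=21)
emit factor 5: 'a' (i=33, period=1)

["b", "ac", "aaacaabcb", "aaabaabbcabbaacabbcac", "a"]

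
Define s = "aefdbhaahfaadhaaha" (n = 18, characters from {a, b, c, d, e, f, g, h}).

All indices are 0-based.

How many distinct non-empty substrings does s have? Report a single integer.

151

rank | idx | suffix
   0 |  17 | a
   1 |  10 | aadhaaha
   2 |  14 | aaha
   3 |   6 | aahfaadhaaha
   4 |  11 | adhaaha
   5 |   0 | aefdbhaahfaadhaaha
   6 |  15 | aha
   7 |   7 | ahfaadhaaha
   8 |   4 | bhaahfaadhaaha
   9 |   3 | dbhaahfaadhaaha
  10 |  12 | dhaaha
  11 |   1 | efdbhaahfaadhaaha
  12 |   9 | faadhaaha
  13 |   2 | fdbhaahfaadhaaha
  14 |  16 | ha
  15 |  13 | haaha
  16 |   5 | haahfaadhaaha
  17 |   8 | hfaadhaaha

SA = [17, 10, 14, 6, 11, 0, 15, 7, 4, 3, 12, 1, 9, 2, 16, 13, 5, 8]
i: (SA[i-1],SA[i]) lcp shared
  1: (17,10) 1 'a'
  2: (10,14) 2 'aa'
  3: (14,6) 3 'aah'
  4: (6,11) 1 'a'
  5: (11,0) 1 'a'
  6: (0,15) 1 'a'
  7: (15,7) 2 'ah'
  8: (7,4) 0 ''
  9: (4,3) 0 ''
  10: (3,12) 1 'd'
  11: (12,1) 0 ''
  12: (1,9) 0 ''
  13: (9,2) 1 'f'
  14: (2,16) 0 ''
  15: (16,13) 2 'ha'
  16: (13,5) 4 'haah'
  17: (5,8) 1 'h'

n(n+1)/2 = 18·19/2 = 171
Σ LCP = 0 + 1 + 2 + 3 + 1 + 1 + 1 + 2 + 0 + 0 + 1 + 0 + 0 + 1 + 0 + 2 + 4 + 1 = 20
distinct = 171 − 20 = 151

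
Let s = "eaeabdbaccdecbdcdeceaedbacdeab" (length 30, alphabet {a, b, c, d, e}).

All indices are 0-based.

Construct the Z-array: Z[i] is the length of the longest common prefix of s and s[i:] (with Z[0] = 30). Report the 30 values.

[30, 0, 2, 0, 0, 0, 0, 0, 0, 0, 0, 1, 0, 0, 0, 0, 0, 1, 0, 3, 0, 1, 0, 0, 0, 0, 0, 2, 0, 0]

Z[0]=30
i=1: fresh scan; Z[1]=0
i=2: fresh scan; Z[2]=2 scan→box=[2,4)
i=3: min(r-i=1, Z[1]=0)=0; Z[3]=0
i=4: fresh scan; Z[4]=0
i=5: fresh scan; Z[5]=0
i=6: fresh scan; Z[6]=0
i=7: fresh scan; Z[7]=0
i=8: fresh scan; Z[8]=0
i=9: fresh scan; Z[9]=0
i=10: fresh scan; Z[10]=0
i=11: fresh scan; Z[11]=1 scan→box=[11,12)
i=12: fresh scan; Z[12]=0
i=13: fresh scan; Z[13]=0
i=14: fresh scan; Z[14]=0
i=15: fresh scan; Z[15]=0
i=16: fresh scan; Z[16]=0
i=17: fresh scan; Z[17]=1 scan→box=[17,18)
i=18: fresh scan; Z[18]=0
i=19: fresh scan; Z[19]=3 scan→box=[19,22)
i=20: min(r-i=2, Z[1]=0)=0; Z[20]=0
i=21: min(r-i=1, Z[2]=2)=1; Z[21]=1
i=22: fresh scan; Z[22]=0
i=23: fresh scan; Z[23]=0
i=24: fresh scan; Z[24]=0
i=25: fresh scan; Z[25]=0
i=26: fresh scan; Z[26]=0
i=27: fresh scan; Z[27]=2 scan→box=[27,29)
i=28: min(r-i=1, Z[1]=0)=0; Z[28]=0
i=29: fresh scan; Z[29]=0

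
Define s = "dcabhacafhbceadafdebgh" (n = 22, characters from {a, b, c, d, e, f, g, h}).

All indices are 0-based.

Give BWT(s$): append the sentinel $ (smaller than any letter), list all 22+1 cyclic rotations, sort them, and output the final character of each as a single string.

rank  rotation                 last
    0  $dcabhacafhbceadafdebgh  h
    1  abhacafhbceadafdebgh$dc  c
    2  acafhbceadafdebgh$dcabh  h
    3  adafdebgh$dcabhacafhbce  e
    4  afdebgh$dcabhacafhbcead  d
    5  afhbceadafdebgh$dcabhac  c
    6  bceadafdebgh$dcabhacafh  h
    7  bgh$dcabhacafhbceadafde  e
    8  bhacafhbceadafdebgh$dca  a
    9  cabhacafhbceadafdebgh$d  d
   10  cafhbceadafdebgh$dcabha  a
   11  ceadafdebgh$dcabhacafhb  b
   12  dafdebgh$dcabhacafhbcea  a
   13  dcabhacafhbceadafdebgh$  $
   14  debgh$dcabhacafhbceadaf  f
   15  eadafdebgh$dcabhacafhbc  c
   16  ebgh$dcabhacafhbceadafd  d
   17  fdebgh$dcabhacafhbceada  a
   18  fhbceadafdebgh$dcabhaca  a
   19  gh$dcabhacafhbceadafdeb  b
   20  h$dcabhacafhbceadafdebg  g
   21  hacafhbceadafdebgh$dcab  b
   22  hbceadafdebgh$dcabhacaf  f

hchedcheadaba$fcdaabgbf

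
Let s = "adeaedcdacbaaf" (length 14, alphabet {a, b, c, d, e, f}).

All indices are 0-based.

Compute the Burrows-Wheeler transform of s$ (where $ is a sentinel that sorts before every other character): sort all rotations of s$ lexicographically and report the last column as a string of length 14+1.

rank  rotation         last
    0  $adeaedcdacbaaf  f
    1  aaf$adeaedcdacb  b
    2  acbaaf$adeaedcd  d
    3  adeaedcdacbaaf$  $
    4  aedcdacbaaf$ade  e
    5  af$adeaedcdacba  a
    6  baaf$adeaedcdac  c
    7  cbaaf$adeaedcda  a
    8  cdacbaaf$adeaed  d
    9  dacbaaf$adeaedc  c
   10  dcdacbaaf$adeae  e
   11  deaedcdacbaaf$a  a
   12  eaedcdacbaaf$ad  d
   13  edcdacbaaf$adea  a
   14  f$adeaedcdacbaa  a

fbd$eacadceadaa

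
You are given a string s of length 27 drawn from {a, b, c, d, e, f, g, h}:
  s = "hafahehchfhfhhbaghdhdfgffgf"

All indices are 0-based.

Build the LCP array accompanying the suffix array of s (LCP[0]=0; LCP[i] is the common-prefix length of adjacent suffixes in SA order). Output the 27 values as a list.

[0, 1, 1, 0, 0, 0, 1, 0, 0, 1, 1, 1, 3, 1, 2, 0, 2, 1, 0, 1, 1, 1, 2, 1, 1, 3, 1]

rank→(start, suffix):
  0 → (1, 'afahehchfhfhhbaghdhdfgffgf')
  1 → (15, 'aghdhdfgffgf')
  2 → (3, 'ahehchfhfhhbaghdhdfgffgf')
  3 → (14, 'baghdhdfgffgf')
  4 → (7, 'chfhfhhbaghdhdfgffgf')
  5 → (20, 'dfgffgf')
  6 → (18, 'dhdfgffgf')
  7 → (5, 'ehchfhfhhbaghdhdfgffgf')
  8 → (26, 'f')
  9 → (2, 'fahehchfhfhhbaghdhdfgffgf')
  10 → (23, 'ffgf')
  11 → (24, 'fgf')
  12 → (21, 'fgffgf')
  13 → (9, 'fhfhhbaghdhdfgffgf')
  14 → (11, 'fhhbaghdhdfgffgf')
  15 → (25, 'gf')
  16 → (22, 'gffgf')
  17 → (16, 'ghdhdfgffgf')
  18 → (0, 'hafahehchfhfhhbaghdhdfgffgf')
  19 → (13, 'hbaghdhdfgffgf')
  20 → (6, 'hchfhfhhbaghdhdfgffgf')
  21 → (19, 'hdfgffgf')
  22 → (17, 'hdhdfgffgf')
  23 → (4, 'hehchfhfhhbaghdhdfgffgf')
  24 → (8, 'hfhfhhbaghdhdfgffgf')
  25 → (10, 'hfhhbaghdhdfgffgf')
  26 → (12, 'hhbaghdhdfgffgf')

SA = [1, 15, 3, 14, 7, 20, 18, 5, 26, 2, 23, 24, 21, 9, 11, 25, 22, 16, 0, 13, 6, 19, 17, 4, 8, 10, 12]
rank  pair      lcp
   1  s[1:],s[15:]  1  'a'
   2  s[15:],s[3:]  1  'a'
   3  s[3:],s[14:]  0  ''
   4  s[14:],s[7:]  0  ''
   5  s[7:],s[20:]  0  ''
   6  s[20:],s[18:]  1  'd'
   7  s[18:],s[5:]  0  ''
   8  s[5:],s[26:]  0  ''
   9  s[26:],s[2:]  1  'f'
  10  s[2:],s[23:]  1  'f'
  11  s[23:],s[24:]  1  'f'
  12  s[24:],s[21:]  3  'fgf'
  13  s[21:],s[9:]  1  'f'
  14  s[9:],s[11:]  2  'fh'
  15  s[11:],s[25:]  0  ''
  16  s[25:],s[22:]  2  'gf'
  17  s[22:],s[16:]  1  'g'
  18  s[16:],s[0:]  0  ''
  19  s[0:],s[13:]  1  'h'
  20  s[13:],s[6:]  1  'h'
  21  s[6:],s[19:]  1  'h'
  22  s[19:],s[17:]  2  'hd'
  23  s[17:],s[4:]  1  'h'
  24  s[4:],s[8:]  1  'h'
  25  s[8:],s[10:]  3  'hfh'
  26  s[10:],s[12:]  1  'h'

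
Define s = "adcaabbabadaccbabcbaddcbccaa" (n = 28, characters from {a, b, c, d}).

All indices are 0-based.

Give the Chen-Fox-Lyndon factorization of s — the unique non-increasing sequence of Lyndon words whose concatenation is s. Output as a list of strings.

emit factor 1: 'adc' (i=0, period=3)
emit factor 2: 'aabbabadaccbabcbaddcbcc' (i=3, period=23)
emit factor 3: 'a' (i=26, period=1)
emit factor 4: 'a' (i=27, period=1)

["adc", "aabbabadaccbabcbaddcbcc", "a", "a"]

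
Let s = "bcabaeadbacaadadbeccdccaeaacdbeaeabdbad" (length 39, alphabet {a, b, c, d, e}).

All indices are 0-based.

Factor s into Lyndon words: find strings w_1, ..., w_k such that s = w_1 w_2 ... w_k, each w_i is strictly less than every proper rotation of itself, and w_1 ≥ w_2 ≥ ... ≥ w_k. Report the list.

emit factor 1: 'bc' (i=0, period=2)
emit factor 2: 'abaeadbac' (i=2, period=9)
emit factor 3: 'aadadbeccdccae' (i=11, period=14)
emit factor 4: 'aacdbeaeabdbad' (i=25, period=14)

["bc", "abaeadbac", "aadadbeccdccae", "aacdbeaeabdbad"]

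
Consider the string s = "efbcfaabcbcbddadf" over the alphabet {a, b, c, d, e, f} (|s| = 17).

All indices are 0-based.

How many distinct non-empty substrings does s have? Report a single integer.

sorted suffixes:
  #0 SA[0]=5  'aabcbcbddadf'
  #1 SA[1]=6  'abcbcbddadf'
  #2 SA[2]=14  'adf'
  #3 SA[3]=7  'bcbcbddadf'
  #4 SA[4]=9  'bcbddadf'
  #5 SA[5]=2  'bcfaabcbcbddadf'
  #6 SA[6]=11  'bddadf'
  #7 SA[7]=8  'cbcbddadf'
  #8 SA[8]=10  'cbddadf'
  #9 SA[9]=3  'cfaabcbcbddadf'
  #10 SA[10]=13  'dadf'
  #11 SA[11]=12  'ddadf'
  #12 SA[12]=15  'df'
  #13 SA[13]=0  'efbcfaabcbcbddadf'
  #14 SA[14]=16  'f'
  #15 SA[15]=4  'faabcbcbddadf'
  #16 SA[16]=1  'fbcfaabcbcbddadf'

SA = [5, 6, 14, 7, 9, 2, 11, 8, 10, 3, 13, 12, 15, 0, 16, 4, 1]
[i] adj suffixes → lcp
  [1] 5/6 → 1 ('a')
  [2] 6/14 → 1 ('a')
  [3] 14/7 → 0 ('')
  [4] 7/9 → 3 ('bcb')
  [5] 9/2 → 2 ('bc')
  [6] 2/11 → 1 ('b')
  [7] 11/8 → 0 ('')
  [8] 8/10 → 2 ('cb')
  [9] 10/3 → 1 ('c')
  [10] 3/13 → 0 ('')
  [11] 13/12 → 1 ('d')
  [12] 12/15 → 1 ('d')
  [13] 15/0 → 0 ('')
  [14] 0/16 → 0 ('')
  [15] 16/4 → 1 ('f')
  [16] 4/1 → 1 ('f')

n(n+1)/2 = 17·18/2 = 153
Σ LCP = 0 + 1 + 1 + 0 + 3 + 2 + 1 + 0 + 2 + 1 + 0 + 1 + 1 + 0 + 0 + 1 + 1 = 15
distinct = 153 − 15 = 138

138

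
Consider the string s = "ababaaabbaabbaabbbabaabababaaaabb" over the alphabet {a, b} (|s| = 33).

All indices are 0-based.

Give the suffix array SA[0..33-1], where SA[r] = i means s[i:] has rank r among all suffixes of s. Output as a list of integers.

rank→(start, suffix):
  0 → (27, 'aaaabb')
  1 → (28, 'aaabb')
  2 → (4, 'aaabbaabbaabbbabaabababaaaabb')
  3 → (20, 'aabababaaaabb')
  4 → (29, 'aabb')
  5 → (5, 'aabbaabbaabbbabaabababaaaabb')
  6 → (9, 'aabbaabbbabaabababaaaabb')
  7 → (13, 'aabbbabaabababaaaabb')
  8 → (25, 'abaaaabb')
  9 → (2, 'abaaabbaabbaabbbabaabababaaaabb')
  10 → (18, 'abaabababaaaabb')
  11 → (23, 'ababaaaabb')
  12 → (0, 'ababaaabbaabbaabbbabaabababaaaabb')
  13 → (21, 'abababaaaabb')
  14 → (30, 'abb')
  15 → (6, 'abbaabbaabbbabaabababaaaabb')
  16 → (10, 'abbaabbbabaabababaaaabb')
  17 → (14, 'abbbabaabababaaaabb')
  18 → (32, 'b')
  19 → (26, 'baaaabb')
  20 → (3, 'baaabbaabbaabbbabaabababaaaabb')
  21 → (19, 'baabababaaaabb')
  22 → (8, 'baabbaabbbabaabababaaaabb')
  23 → (12, 'baabbbabaabababaaaabb')
  24 → (24, 'babaaaabb')
  25 → (1, 'babaaabbaabbaabbbabaabababaaaabb')
  26 → (17, 'babaabababaaaabb')
  27 → (22, 'bababaaaabb')
  28 → (31, 'bb')
  29 → (7, 'bbaabbaabbbabaabababaaaabb')
  30 → (11, 'bbaabbbabaabababaaaabb')
  31 → (16, 'bbabaabababaaaabb')
  32 → (15, 'bbbabaabababaaaabb')

[27, 28, 4, 20, 29, 5, 9, 13, 25, 2, 18, 23, 0, 21, 30, 6, 10, 14, 32, 26, 3, 19, 8, 12, 24, 1, 17, 22, 31, 7, 11, 16, 15]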